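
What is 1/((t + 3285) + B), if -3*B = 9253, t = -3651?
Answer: -3/10351 ≈ -0.00028983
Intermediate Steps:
B = -9253/3 (B = -1/3*9253 = -9253/3 ≈ -3084.3)
1/((t + 3285) + B) = 1/((-3651 + 3285) - 9253/3) = 1/(-366 - 9253/3) = 1/(-10351/3) = -3/10351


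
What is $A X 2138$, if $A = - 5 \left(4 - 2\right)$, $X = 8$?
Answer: $-171040$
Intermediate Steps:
$A = -10$ ($A = \left(-5\right) 2 = -10$)
$A X 2138 = \left(-10\right) 8 \cdot 2138 = \left(-80\right) 2138 = -171040$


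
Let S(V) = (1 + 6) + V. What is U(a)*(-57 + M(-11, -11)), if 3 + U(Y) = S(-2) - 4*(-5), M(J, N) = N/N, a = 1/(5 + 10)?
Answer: -1232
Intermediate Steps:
S(V) = 7 + V
a = 1/15 ≈ 0.066667
M(J, N) = 1
U(Y) = 22 (U(Y) = -3 + ((7 - 2) - 4*(-5)) = -3 + (5 + 20) = -3 + 25 = 22)
U(a)*(-57 + M(-11, -11)) = 22*(-57 + 1) = 22*(-56) = -1232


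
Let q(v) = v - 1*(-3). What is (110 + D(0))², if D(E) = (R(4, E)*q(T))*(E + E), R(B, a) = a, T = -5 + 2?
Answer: 12100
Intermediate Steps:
T = -3
q(v) = 3 + v (q(v) = v + 3 = 3 + v)
D(E) = 0 (D(E) = (E*(3 - 3))*(E + E) = (E*0)*(2*E) = 0*(2*E) = 0)
(110 + D(0))² = (110 + 0)² = 110² = 12100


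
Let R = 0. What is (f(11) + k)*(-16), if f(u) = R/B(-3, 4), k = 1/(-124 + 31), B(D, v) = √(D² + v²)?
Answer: 16/93 ≈ 0.17204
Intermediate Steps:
k = -1/93 (k = 1/(-93) = -1/93 ≈ -0.010753)
f(u) = 0 (f(u) = 0/(√((-3)² + 4²)) = 0/(√(9 + 16)) = 0/(√25) = 0/5 = 0*(⅕) = 0)
(f(11) + k)*(-16) = (0 - 1/93)*(-16) = -1/93*(-16) = 16/93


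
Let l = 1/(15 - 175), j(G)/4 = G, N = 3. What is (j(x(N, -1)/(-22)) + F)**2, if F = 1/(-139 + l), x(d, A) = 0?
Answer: 25600/494662081 ≈ 5.1752e-5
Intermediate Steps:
j(G) = 4*G
l = -1/160 (l = 1/(-160) = -1/160 ≈ -0.0062500)
F = -160/22241 (F = 1/(-139 - 1/160) = 1/(-22241/160) = -160/22241 ≈ -0.0071939)
(j(x(N, -1)/(-22)) + F)**2 = (4*(0/(-22)) - 160/22241)**2 = (4*(0*(-1/22)) - 160/22241)**2 = (4*0 - 160/22241)**2 = (0 - 160/22241)**2 = (-160/22241)**2 = 25600/494662081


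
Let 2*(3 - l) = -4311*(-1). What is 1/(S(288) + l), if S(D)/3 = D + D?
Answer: -2/849 ≈ -0.0023557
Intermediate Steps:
S(D) = 6*D (S(D) = 3*(D + D) = 3*(2*D) = 6*D)
l = -4305/2 (l = 3 - (-4311)*(-1)/2 = 3 - ½*4311 = 3 - 4311/2 = -4305/2 ≈ -2152.5)
1/(S(288) + l) = 1/(6*288 - 4305/2) = 1/(1728 - 4305/2) = 1/(-849/2) = -2/849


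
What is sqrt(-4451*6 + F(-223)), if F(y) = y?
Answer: I*sqrt(26929) ≈ 164.1*I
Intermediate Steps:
sqrt(-4451*6 + F(-223)) = sqrt(-4451*6 - 223) = sqrt(-26706 - 223) = sqrt(-26929) = I*sqrt(26929)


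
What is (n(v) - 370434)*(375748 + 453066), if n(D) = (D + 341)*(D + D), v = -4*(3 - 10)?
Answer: -289894272780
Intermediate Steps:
v = 28 (v = -4*(-7) = 28)
n(D) = 2*D*(341 + D) (n(D) = (341 + D)*(2*D) = 2*D*(341 + D))
(n(v) - 370434)*(375748 + 453066) = (2*28*(341 + 28) - 370434)*(375748 + 453066) = (2*28*369 - 370434)*828814 = (20664 - 370434)*828814 = -349770*828814 = -289894272780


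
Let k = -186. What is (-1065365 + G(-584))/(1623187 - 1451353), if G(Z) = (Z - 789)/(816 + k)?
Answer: -671181323/108255420 ≈ -6.2000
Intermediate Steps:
G(Z) = -263/210 + Z/630 (G(Z) = (Z - 789)/(816 - 186) = (-789 + Z)/630 = (-789 + Z)*(1/630) = -263/210 + Z/630)
(-1065365 + G(-584))/(1623187 - 1451353) = (-1065365 + (-263/210 + (1/630)*(-584)))/(1623187 - 1451353) = (-1065365 + (-263/210 - 292/315))/171834 = (-1065365 - 1373/630)*(1/171834) = -671181323/630*1/171834 = -671181323/108255420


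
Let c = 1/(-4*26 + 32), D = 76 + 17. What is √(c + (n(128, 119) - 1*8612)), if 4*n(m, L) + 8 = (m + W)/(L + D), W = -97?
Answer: 25*I*√5574911/636 ≈ 92.812*I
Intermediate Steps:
D = 93
n(m, L) = -2 + (-97 + m)/(4*(93 + L)) (n(m, L) = -2 + ((m - 97)/(L + 93))/4 = -2 + ((-97 + m)/(93 + L))/4 = -2 + (-97 + m)/(4*(93 + L)))
c = -1/72 (c = 1/(-104 + 32) = 1/(-72) = -1/72 ≈ -0.013889)
√(c + (n(128, 119) - 1*8612)) = √(-1/72 + ((-841 + 128 - 8*119)/(4*(93 + 119)) - 1*8612)) = √(-1/72 + ((¼)*(-841 + 128 - 952)/212 - 8612)) = √(-1/72 + ((¼)*(1/212)*(-1665) - 8612)) = √(-1/72 + (-1665/848 - 8612)) = √(-1/72 - 7304641/848) = √(-65741875/7632) = 25*I*√5574911/636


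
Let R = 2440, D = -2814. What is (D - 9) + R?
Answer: -383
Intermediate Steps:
(D - 9) + R = (-2814 - 9) + 2440 = -2823 + 2440 = -383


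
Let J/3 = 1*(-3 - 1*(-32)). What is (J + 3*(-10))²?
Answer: 3249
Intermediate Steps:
J = 87 (J = 3*(1*(-3 - 1*(-32))) = 3*(1*(-3 + 32)) = 3*(1*29) = 3*29 = 87)
(J + 3*(-10))² = (87 + 3*(-10))² = (87 - 30)² = 57² = 3249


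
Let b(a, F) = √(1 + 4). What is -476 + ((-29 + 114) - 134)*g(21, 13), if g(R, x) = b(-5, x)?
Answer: -476 - 49*√5 ≈ -585.57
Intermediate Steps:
b(a, F) = √5
g(R, x) = √5
-476 + ((-29 + 114) - 134)*g(21, 13) = -476 + ((-29 + 114) - 134)*√5 = -476 + (85 - 134)*√5 = -476 - 49*√5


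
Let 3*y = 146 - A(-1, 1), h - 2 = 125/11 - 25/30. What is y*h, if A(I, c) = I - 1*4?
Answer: 124877/198 ≈ 630.69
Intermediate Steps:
A(I, c) = -4 + I (A(I, c) = I - 4 = -4 + I)
h = 827/66 (h = 2 + (125/11 - 25/30) = 2 + (125*(1/11) - 25*1/30) = 2 + (125/11 - 5/6) = 2 + 695/66 = 827/66 ≈ 12.530)
y = 151/3 (y = (146 - (-4 - 1))/3 = (146 - 1*(-5))/3 = (146 + 5)/3 = (1/3)*151 = 151/3 ≈ 50.333)
y*h = (151/3)*(827/66) = 124877/198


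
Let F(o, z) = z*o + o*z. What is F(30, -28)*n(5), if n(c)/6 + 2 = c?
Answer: -30240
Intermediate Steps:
F(o, z) = 2*o*z (F(o, z) = o*z + o*z = 2*o*z)
n(c) = -12 + 6*c
F(30, -28)*n(5) = (2*30*(-28))*(-12 + 6*5) = -1680*(-12 + 30) = -1680*18 = -30240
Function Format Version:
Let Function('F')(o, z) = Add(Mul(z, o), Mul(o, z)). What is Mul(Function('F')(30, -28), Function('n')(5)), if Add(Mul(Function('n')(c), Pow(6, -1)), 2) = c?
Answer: -30240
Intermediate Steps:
Function('F')(o, z) = Mul(2, o, z) (Function('F')(o, z) = Add(Mul(o, z), Mul(o, z)) = Mul(2, o, z))
Function('n')(c) = Add(-12, Mul(6, c))
Mul(Function('F')(30, -28), Function('n')(5)) = Mul(Mul(2, 30, -28), Add(-12, Mul(6, 5))) = Mul(-1680, Add(-12, 30)) = Mul(-1680, 18) = -30240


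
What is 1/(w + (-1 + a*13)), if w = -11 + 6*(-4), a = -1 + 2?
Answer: -1/23 ≈ -0.043478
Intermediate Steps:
a = 1
w = -35 (w = -11 - 24 = -35)
1/(w + (-1 + a*13)) = 1/(-35 + (-1 + 1*13)) = 1/(-35 + (-1 + 13)) = 1/(-35 + 12) = 1/(-23) = -1/23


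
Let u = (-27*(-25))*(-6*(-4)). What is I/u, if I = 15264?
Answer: 212/225 ≈ 0.94222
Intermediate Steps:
u = 16200 (u = 675*24 = 16200)
I/u = 15264/16200 = 15264*(1/16200) = 212/225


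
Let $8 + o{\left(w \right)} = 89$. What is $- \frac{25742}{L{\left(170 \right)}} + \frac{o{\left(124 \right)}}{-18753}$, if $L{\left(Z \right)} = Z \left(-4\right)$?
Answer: $\frac{80447441}{2125340} \approx 37.852$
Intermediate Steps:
$o{\left(w \right)} = 81$ ($o{\left(w \right)} = -8 + 89 = 81$)
$L{\left(Z \right)} = - 4 Z$
$- \frac{25742}{L{\left(170 \right)}} + \frac{o{\left(124 \right)}}{-18753} = - \frac{25742}{\left(-4\right) 170} + \frac{81}{-18753} = - \frac{25742}{-680} + 81 \left(- \frac{1}{18753}\right) = \left(-25742\right) \left(- \frac{1}{680}\right) - \frac{27}{6251} = \frac{12871}{340} - \frac{27}{6251} = \frac{80447441}{2125340}$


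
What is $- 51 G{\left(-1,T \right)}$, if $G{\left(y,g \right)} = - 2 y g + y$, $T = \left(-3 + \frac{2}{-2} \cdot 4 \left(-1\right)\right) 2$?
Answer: $-153$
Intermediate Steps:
$T = 2$ ($T = \left(-3 + 2 \left(- \frac{1}{2}\right) 4 \left(-1\right)\right) 2 = \left(-3 + \left(-1\right) 4 \left(-1\right)\right) 2 = \left(-3 - -4\right) 2 = \left(-3 + 4\right) 2 = 1 \cdot 2 = 2$)
$G{\left(y,g \right)} = y - 2 g y$ ($G{\left(y,g \right)} = - 2 g y + y = y - 2 g y$)
$- 51 G{\left(-1,T \right)} = - 51 \left(- (1 - 4)\right) = - 51 \left(\left(-1\right) \left(-3\right)\right) = \left(-51\right) 3 = -153$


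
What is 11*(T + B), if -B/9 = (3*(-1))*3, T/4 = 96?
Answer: 5115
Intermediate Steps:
T = 384 (T = 4*96 = 384)
B = 81 (B = -9*3*(-1)*3 = -(-27)*3 = -9*(-9) = 81)
11*(T + B) = 11*(384 + 81) = 11*465 = 5115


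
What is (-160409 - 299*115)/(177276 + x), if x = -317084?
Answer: 97397/69904 ≈ 1.3933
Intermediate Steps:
(-160409 - 299*115)/(177276 + x) = (-160409 - 299*115)/(177276 - 317084) = (-160409 - 34385)/(-139808) = -194794*(-1/139808) = 97397/69904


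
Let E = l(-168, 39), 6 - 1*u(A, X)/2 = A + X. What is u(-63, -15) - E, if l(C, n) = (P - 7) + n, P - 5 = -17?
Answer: 148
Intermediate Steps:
P = -12 (P = 5 - 17 = -12)
u(A, X) = 12 - 2*A - 2*X (u(A, X) = 12 - 2*(A + X) = 12 + (-2*A - 2*X) = 12 - 2*A - 2*X)
l(C, n) = -19 + n (l(C, n) = (-12 - 7) + n = -19 + n)
E = 20 (E = -19 + 39 = 20)
u(-63, -15) - E = (12 - 2*(-63) - 2*(-15)) - 1*20 = (12 + 126 + 30) - 20 = 168 - 20 = 148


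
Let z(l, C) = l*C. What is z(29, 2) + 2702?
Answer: 2760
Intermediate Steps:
z(l, C) = C*l
z(29, 2) + 2702 = 2*29 + 2702 = 58 + 2702 = 2760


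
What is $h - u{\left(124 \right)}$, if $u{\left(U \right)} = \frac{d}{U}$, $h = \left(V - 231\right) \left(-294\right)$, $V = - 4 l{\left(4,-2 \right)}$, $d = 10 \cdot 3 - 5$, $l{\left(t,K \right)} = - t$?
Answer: $\frac{7838015}{124} \approx 63210.0$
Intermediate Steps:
$d = 25$ ($d = 30 - 5 = 25$)
$V = 16$ ($V = - 4 \left(\left(-1\right) 4\right) = \left(-4\right) \left(-4\right) = 16$)
$h = 63210$ ($h = \left(16 - 231\right) \left(-294\right) = \left(-215\right) \left(-294\right) = 63210$)
$u{\left(U \right)} = \frac{25}{U}$
$h - u{\left(124 \right)} = 63210 - \frac{25}{124} = \frac{7838015}{124}$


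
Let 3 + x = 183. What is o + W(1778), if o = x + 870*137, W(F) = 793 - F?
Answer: 118385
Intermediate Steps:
x = 180 (x = -3 + 183 = 180)
o = 119370 (o = 180 + 870*137 = 180 + 119190 = 119370)
o + W(1778) = 119370 + (793 - 1*1778) = 119370 + (793 - 1778) = 119370 - 985 = 118385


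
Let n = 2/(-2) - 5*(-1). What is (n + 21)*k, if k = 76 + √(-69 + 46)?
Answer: 1900 + 25*I*√23 ≈ 1900.0 + 119.9*I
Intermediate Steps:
k = 76 + I*√23 (k = 76 + √(-23) = 76 + I*√23 ≈ 76.0 + 4.7958*I)
n = 4 (n = 2*(-½) + 5 = -1 + 5 = 4)
(n + 21)*k = (4 + 21)*(76 + I*√23) = 25*(76 + I*√23) = 1900 + 25*I*√23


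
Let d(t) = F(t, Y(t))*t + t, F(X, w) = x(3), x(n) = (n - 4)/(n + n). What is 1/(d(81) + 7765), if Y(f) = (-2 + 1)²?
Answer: 2/15665 ≈ 0.00012767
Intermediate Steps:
Y(f) = 1 (Y(f) = (-1)² = 1)
x(n) = (-4 + n)/(2*n) (x(n) = (-4 + n)/((2*n)) = (-4 + n)*(1/(2*n)) = (-4 + n)/(2*n))
F(X, w) = -⅙ (F(X, w) = (½)*(-4 + 3)/3 = (½)*(⅓)*(-1) = -⅙)
d(t) = 5*t/6 (d(t) = -t/6 + t = 5*t/6)
1/(d(81) + 7765) = 1/((⅚)*81 + 7765) = 1/(135/2 + 7765) = 1/(15665/2) = 2/15665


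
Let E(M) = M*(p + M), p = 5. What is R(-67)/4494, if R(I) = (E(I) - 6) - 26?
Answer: 687/749 ≈ 0.91722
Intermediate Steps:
E(M) = M*(5 + M)
R(I) = -32 + I*(5 + I) (R(I) = (I*(5 + I) - 6) - 26 = (-6 + I*(5 + I)) - 26 = -32 + I*(5 + I))
R(-67)/4494 = (-32 - 67*(5 - 67))/4494 = (-32 - 67*(-62))*(1/4494) = (-32 + 4154)*(1/4494) = 4122*(1/4494) = 687/749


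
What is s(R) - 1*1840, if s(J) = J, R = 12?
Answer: -1828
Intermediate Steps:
s(R) - 1*1840 = 12 - 1*1840 = 12 - 1840 = -1828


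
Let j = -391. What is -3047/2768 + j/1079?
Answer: -4370001/2986672 ≈ -1.4632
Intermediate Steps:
-3047/2768 + j/1079 = -3047/2768 - 391/1079 = -4370001/2986672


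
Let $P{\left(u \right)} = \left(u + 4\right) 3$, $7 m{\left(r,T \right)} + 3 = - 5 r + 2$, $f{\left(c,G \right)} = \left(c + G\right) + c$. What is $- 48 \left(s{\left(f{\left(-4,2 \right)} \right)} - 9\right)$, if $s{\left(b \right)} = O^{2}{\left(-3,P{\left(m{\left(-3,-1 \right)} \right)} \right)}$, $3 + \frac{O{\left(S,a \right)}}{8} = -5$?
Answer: $-196176$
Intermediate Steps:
$f{\left(c,G \right)} = G + 2 c$ ($f{\left(c,G \right)} = \left(G + c\right) + c = G + 2 c$)
$m{\left(r,T \right)} = - \frac{1}{7} - \frac{5 r}{7}$ ($m{\left(r,T \right)} = - \frac{3}{7} + \frac{- 5 r + 2}{7} = - \frac{3}{7} + \frac{2 - 5 r}{7} = - \frac{3}{7} - \left(- \frac{2}{7} + \frac{5 r}{7}\right) = - \frac{1}{7} - \frac{5 r}{7}$)
$P{\left(u \right)} = 12 + 3 u$ ($P{\left(u \right)} = \left(4 + u\right) 3 = 12 + 3 u$)
$O{\left(S,a \right)} = -64$ ($O{\left(S,a \right)} = -24 + 8 \left(-5\right) = -24 - 40 = -64$)
$s{\left(b \right)} = 4096$ ($s{\left(b \right)} = \left(-64\right)^{2} = 4096$)
$- 48 \left(s{\left(f{\left(-4,2 \right)} \right)} - 9\right) = - 48 \left(4096 - 9\right) = \left(-48\right) 4087 = -196176$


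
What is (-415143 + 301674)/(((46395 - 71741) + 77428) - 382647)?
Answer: 113469/330565 ≈ 0.34326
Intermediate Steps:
(-415143 + 301674)/(((46395 - 71741) + 77428) - 382647) = -113469/((-25346 + 77428) - 382647) = -113469/(52082 - 382647) = -113469/(-330565) = -113469*(-1/330565) = 113469/330565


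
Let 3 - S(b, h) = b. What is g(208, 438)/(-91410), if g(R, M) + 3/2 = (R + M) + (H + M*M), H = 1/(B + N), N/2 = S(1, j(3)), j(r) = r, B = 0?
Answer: -153991/73128 ≈ -2.1058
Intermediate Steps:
S(b, h) = 3 - b
N = 4 (N = 2*(3 - 1*1) = 2*(3 - 1) = 2*2 = 4)
H = ¼ (H = 1/(0 + 4) = 1/4 = ¼ ≈ 0.25000)
g(R, M) = -5/4 + M + R + M² (g(R, M) = -3/2 + ((R + M) + (¼ + M*M)) = -3/2 + ((M + R) + (¼ + M²)) = -3/2 + (¼ + M + R + M²) = -5/4 + M + R + M²)
g(208, 438)/(-91410) = (-5/4 + 438 + 208 + 438²)/(-91410) = (-5/4 + 438 + 208 + 191844)*(-1/91410) = (769955/4)*(-1/91410) = -153991/73128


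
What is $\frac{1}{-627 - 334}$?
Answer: $- \frac{1}{961} \approx -0.0010406$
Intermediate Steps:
$\frac{1}{-627 - 334} = \frac{1}{-961} = - \frac{1}{961}$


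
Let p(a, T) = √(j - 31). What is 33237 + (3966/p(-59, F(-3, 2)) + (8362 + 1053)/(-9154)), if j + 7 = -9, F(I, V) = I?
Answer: 304242083/9154 - 3966*I*√47/47 ≈ 33236.0 - 578.5*I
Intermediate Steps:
j = -16 (j = -7 - 9 = -16)
p(a, T) = I*√47 (p(a, T) = √(-16 - 31) = √(-47) = I*√47)
33237 + (3966/p(-59, F(-3, 2)) + (8362 + 1053)/(-9154)) = 33237 + (3966/((I*√47)) + (8362 + 1053)/(-9154)) = 33237 + (3966*(-I*√47/47) + 9415*(-1/9154)) = 33237 + (-3966*I*√47/47 - 9415/9154) = 33237 + (-9415/9154 - 3966*I*√47/47) = 304242083/9154 - 3966*I*√47/47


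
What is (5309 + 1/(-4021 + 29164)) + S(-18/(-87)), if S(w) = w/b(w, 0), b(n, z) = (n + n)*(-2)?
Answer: 533911609/100572 ≈ 5308.8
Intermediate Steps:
b(n, z) = -4*n (b(n, z) = (2*n)*(-2) = -4*n)
S(w) = -¼ (S(w) = w/((-4*w)) = w*(-1/(4*w)) = -¼)
(5309 + 1/(-4021 + 29164)) + S(-18/(-87)) = (5309 + 1/(-4021 + 29164)) - ¼ = (5309 + 1/25143) - ¼ = 133484188/25143 - ¼ = 533911609/100572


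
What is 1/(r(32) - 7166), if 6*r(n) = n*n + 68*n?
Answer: -3/19898 ≈ -0.00015077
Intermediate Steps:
r(n) = n**2/6 + 34*n/3 (r(n) = (n*n + 68*n)/6 = (n**2 + 68*n)/6 = n**2/6 + 34*n/3)
1/(r(32) - 7166) = 1/((1/6)*32*(68 + 32) - 7166) = 1/((1/6)*32*100 - 7166) = 1/(1600/3 - 7166) = 1/(-19898/3) = -3/19898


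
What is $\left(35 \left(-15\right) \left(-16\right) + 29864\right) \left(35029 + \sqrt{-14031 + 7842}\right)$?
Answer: $1340349656 + 38264 i \sqrt{6189} \approx 1.3404 \cdot 10^{9} + 3.0102 \cdot 10^{6} i$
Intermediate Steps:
$\left(35 \left(-15\right) \left(-16\right) + 29864\right) \left(35029 + \sqrt{-14031 + 7842}\right) = \left(\left(-525\right) \left(-16\right) + 29864\right) \left(35029 + \sqrt{-6189}\right) = \left(8400 + 29864\right) \left(35029 + i \sqrt{6189}\right) = 38264 \left(35029 + i \sqrt{6189}\right) = 1340349656 + 38264 i \sqrt{6189}$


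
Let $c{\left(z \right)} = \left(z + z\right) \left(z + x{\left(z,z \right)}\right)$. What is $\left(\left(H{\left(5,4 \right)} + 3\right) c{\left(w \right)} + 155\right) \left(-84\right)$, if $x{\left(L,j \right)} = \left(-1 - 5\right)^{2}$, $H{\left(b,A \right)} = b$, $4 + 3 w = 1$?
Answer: $34020$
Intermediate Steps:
$w = -1$ ($w = - \frac{4}{3} + \frac{1}{3} \cdot 1 = - \frac{4}{3} + \frac{1}{3} = -1$)
$x{\left(L,j \right)} = 36$ ($x{\left(L,j \right)} = \left(-6\right)^{2} = 36$)
$c{\left(z \right)} = 2 z \left(36 + z\right)$ ($c{\left(z \right)} = \left(z + z\right) \left(z + 36\right) = 2 z \left(36 + z\right)$)
$\left(\left(H{\left(5,4 \right)} + 3\right) c{\left(w \right)} + 155\right) \left(-84\right) = \left(\left(5 + 3\right) 2 \left(-1\right) \left(36 - 1\right) + 155\right) \left(-84\right) = \left(8 \cdot 2 \left(-1\right) 35 + 155\right) \left(-84\right) = \left(8 \left(-70\right) + 155\right) \left(-84\right) = \left(-560 + 155\right) \left(-84\right) = \left(-405\right) \left(-84\right) = 34020$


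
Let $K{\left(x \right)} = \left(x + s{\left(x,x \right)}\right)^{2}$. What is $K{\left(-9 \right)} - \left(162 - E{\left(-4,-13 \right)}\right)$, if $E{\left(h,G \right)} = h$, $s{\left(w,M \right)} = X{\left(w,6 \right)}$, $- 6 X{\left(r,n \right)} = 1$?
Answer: $- \frac{2951}{36} \approx -81.972$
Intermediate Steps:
$X{\left(r,n \right)} = - \frac{1}{6}$ ($X{\left(r,n \right)} = \left(- \frac{1}{6}\right) 1 = - \frac{1}{6}$)
$s{\left(w,M \right)} = - \frac{1}{6}$
$K{\left(x \right)} = \left(- \frac{1}{6} + x\right)^{2}$ ($K{\left(x \right)} = \left(x - \frac{1}{6}\right)^{2} = \left(- \frac{1}{6} + x\right)^{2}$)
$K{\left(-9 \right)} - \left(162 - E{\left(-4,-13 \right)}\right) = \frac{\left(-1 + 6 \left(-9\right)\right)^{2}}{36} - \left(162 - -4\right) = \frac{\left(-1 - 54\right)^{2}}{36} - \left(162 + 4\right) = \frac{\left(-55\right)^{2}}{36} - 166 = \frac{1}{36} \cdot 3025 - 166 = \frac{3025}{36} - 166 = - \frac{2951}{36}$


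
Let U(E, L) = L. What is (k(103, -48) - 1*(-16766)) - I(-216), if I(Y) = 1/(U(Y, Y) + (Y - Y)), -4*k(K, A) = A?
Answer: 3624049/216 ≈ 16778.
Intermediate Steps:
k(K, A) = -A/4
I(Y) = 1/Y (I(Y) = 1/(Y + (Y - Y)) = 1/(Y + 0) = 1/Y)
(k(103, -48) - 1*(-16766)) - I(-216) = (-¼*(-48) - 1*(-16766)) - 1/(-216) = (12 + 16766) - 1*(-1/216) = 16778 + 1/216 = 3624049/216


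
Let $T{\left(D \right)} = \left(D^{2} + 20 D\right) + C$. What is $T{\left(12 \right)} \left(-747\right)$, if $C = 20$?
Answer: $-301788$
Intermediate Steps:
$T{\left(D \right)} = 20 + D^{2} + 20 D$ ($T{\left(D \right)} = \left(D^{2} + 20 D\right) + 20 = 20 + D^{2} + 20 D$)
$T{\left(12 \right)} \left(-747\right) = \left(20 + 12^{2} + 20 \cdot 12\right) \left(-747\right) = \left(20 + 144 + 240\right) \left(-747\right) = 404 \left(-747\right) = -301788$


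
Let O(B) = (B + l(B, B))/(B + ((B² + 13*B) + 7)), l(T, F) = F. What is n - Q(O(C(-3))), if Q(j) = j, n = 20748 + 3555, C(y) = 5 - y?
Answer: 4447433/183 ≈ 24303.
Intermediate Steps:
n = 24303
O(B) = 2*B/(7 + B² + 14*B) (O(B) = (B + B)/(B + ((B² + 13*B) + 7)) = (2*B)/(B + (7 + B² + 13*B)) = (2*B)/(7 + B² + 14*B) = 2*B/(7 + B² + 14*B))
n - Q(O(C(-3))) = 24303 - 2*(5 - 1*(-3))/(7 + (5 - 1*(-3))² + 14*(5 - 1*(-3))) = 24303 - 2*(5 + 3)/(7 + (5 + 3)² + 14*(5 + 3)) = 24303 - 2*8/(7 + 8² + 14*8) = 24303 - 2*8/(7 + 64 + 112) = 24303 - 2*8/183 = 24303 - 1*16/183 = 24303 - 16/183 = 4447433/183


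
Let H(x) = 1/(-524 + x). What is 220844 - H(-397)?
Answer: 203397325/921 ≈ 2.2084e+5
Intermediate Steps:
220844 - H(-397) = 220844 - 1/(-524 - 397) = 220844 - 1/(-921) = 220844 - 1*(-1/921) = 220844 + 1/921 = 203397325/921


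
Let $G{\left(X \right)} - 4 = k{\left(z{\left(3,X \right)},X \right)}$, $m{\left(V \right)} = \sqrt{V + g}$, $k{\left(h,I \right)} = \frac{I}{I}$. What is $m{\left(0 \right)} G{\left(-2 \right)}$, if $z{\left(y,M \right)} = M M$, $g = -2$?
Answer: $5 i \sqrt{2} \approx 7.0711 i$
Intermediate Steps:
$z{\left(y,M \right)} = M^{2}$
$k{\left(h,I \right)} = 1$
$m{\left(V \right)} = \sqrt{-2 + V}$ ($m{\left(V \right)} = \sqrt{V - 2} = \sqrt{-2 + V}$)
$G{\left(X \right)} = 5$ ($G{\left(X \right)} = 4 + 1 = 5$)
$m{\left(0 \right)} G{\left(-2 \right)} = \sqrt{-2 + 0} \cdot 5 = \sqrt{-2} \cdot 5 = i \sqrt{2} \cdot 5 = 5 i \sqrt{2}$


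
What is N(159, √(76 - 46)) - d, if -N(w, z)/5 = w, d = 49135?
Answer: -49930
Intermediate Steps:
N(w, z) = -5*w
N(159, √(76 - 46)) - d = -5*159 - 1*49135 = -795 - 49135 = -49930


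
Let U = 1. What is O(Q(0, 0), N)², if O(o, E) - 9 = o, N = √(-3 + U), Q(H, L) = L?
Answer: 81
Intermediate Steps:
N = I*√2 (N = √(-3 + 1) = √(-2) = I*√2 ≈ 1.4142*I)
O(o, E) = 9 + o
O(Q(0, 0), N)² = (9 + 0)² = 9² = 81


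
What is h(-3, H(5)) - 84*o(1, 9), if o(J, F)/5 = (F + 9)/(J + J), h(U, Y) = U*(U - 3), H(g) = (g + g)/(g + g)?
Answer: -3762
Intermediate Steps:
H(g) = 1 (H(g) = (2*g)/((2*g)) = (2*g)*(1/(2*g)) = 1)
h(U, Y) = U*(-3 + U)
o(J, F) = 5*(9 + F)/(2*J) (o(J, F) = 5*((F + 9)/(J + J)) = 5*((9 + F)/((2*J))) = 5*((9 + F)*(1/(2*J))) = 5*((9 + F)/(2*J)) = 5*(9 + F)/(2*J))
h(-3, H(5)) - 84*o(1, 9) = -3*(-3 - 3) - 210*(9 + 9)/1 = -3*(-6) - 210*18 = 18 - 84*45 = 18 - 3780 = -3762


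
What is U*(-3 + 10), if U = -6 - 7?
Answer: -91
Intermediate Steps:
U = -13
U*(-3 + 10) = -13*(-3 + 10) = -13*7 = -91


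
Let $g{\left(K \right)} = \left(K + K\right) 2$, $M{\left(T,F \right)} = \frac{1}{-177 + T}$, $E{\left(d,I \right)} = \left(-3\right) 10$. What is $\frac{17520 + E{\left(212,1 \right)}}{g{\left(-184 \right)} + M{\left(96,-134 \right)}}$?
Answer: $- \frac{1416690}{59617} \approx -23.763$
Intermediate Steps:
$E{\left(d,I \right)} = -30$
$g{\left(K \right)} = 4 K$ ($g{\left(K \right)} = 2 K 2 = 4 K$)
$\frac{17520 + E{\left(212,1 \right)}}{g{\left(-184 \right)} + M{\left(96,-134 \right)}} = \frac{17520 - 30}{4 \left(-184\right) + \frac{1}{-177 + 96}} = \frac{17490}{-736 + \frac{1}{-81}} = \frac{17490}{-736 - \frac{1}{81}} = \frac{17490}{- \frac{59617}{81}} = 17490 \left(- \frac{81}{59617}\right) = - \frac{1416690}{59617}$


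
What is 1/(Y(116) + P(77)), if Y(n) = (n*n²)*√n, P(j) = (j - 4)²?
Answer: -5329/282621945048415 + 3121792*√29/282621945048415 ≈ 5.9465e-8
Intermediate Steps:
P(j) = (-4 + j)²
Y(n) = n^(7/2) (Y(n) = n³*√n = n^(7/2))
1/(Y(116) + P(77)) = 1/(116^(7/2) + (-4 + 77)²) = 1/(3121792*√29 + 73²) = 1/(3121792*√29 + 5329) = 1/(5329 + 3121792*√29)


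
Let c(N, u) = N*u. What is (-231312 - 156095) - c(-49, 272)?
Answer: -374079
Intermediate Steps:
(-231312 - 156095) - c(-49, 272) = (-231312 - 156095) - (-49)*272 = -387407 - 1*(-13328) = -387407 + 13328 = -374079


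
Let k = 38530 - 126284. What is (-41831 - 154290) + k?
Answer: -283875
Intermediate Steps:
k = -87754
(-41831 - 154290) + k = (-41831 - 154290) - 87754 = -196121 - 87754 = -283875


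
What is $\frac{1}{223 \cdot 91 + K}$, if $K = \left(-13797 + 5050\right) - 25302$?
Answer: $- \frac{1}{13756} \approx -7.2696 \cdot 10^{-5}$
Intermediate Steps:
$K = -34049$ ($K = -8747 - 25302 = -34049$)
$\frac{1}{223 \cdot 91 + K} = \frac{1}{223 \cdot 91 - 34049} = \frac{1}{20293 - 34049} = \frac{1}{-13756} = - \frac{1}{13756}$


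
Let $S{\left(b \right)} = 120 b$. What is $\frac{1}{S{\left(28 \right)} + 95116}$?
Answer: $\frac{1}{98476} \approx 1.0155 \cdot 10^{-5}$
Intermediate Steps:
$\frac{1}{S{\left(28 \right)} + 95116} = \frac{1}{120 \cdot 28 + 95116} = \frac{1}{3360 + 95116} = \frac{1}{98476}$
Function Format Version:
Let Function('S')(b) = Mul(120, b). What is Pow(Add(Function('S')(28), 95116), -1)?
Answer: Rational(1, 98476) ≈ 1.0155e-5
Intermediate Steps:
Pow(Add(Function('S')(28), 95116), -1) = Pow(Add(Mul(120, 28), 95116), -1) = Pow(Add(3360, 95116), -1) = Pow(98476, -1) = Rational(1, 98476)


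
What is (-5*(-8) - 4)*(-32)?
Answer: -1152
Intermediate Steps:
(-5*(-8) - 4)*(-32) = (40 - 4)*(-32) = 36*(-32) = -1152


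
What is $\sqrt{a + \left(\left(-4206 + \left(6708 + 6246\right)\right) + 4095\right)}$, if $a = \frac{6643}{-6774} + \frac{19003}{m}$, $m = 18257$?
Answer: $\frac{\sqrt{196434485628385047510}}{123672918} \approx 113.33$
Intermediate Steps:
$a = \frac{7445071}{123672918}$ ($a = \frac{6643}{-6774} + \frac{19003}{18257} = 6643 \left(- \frac{1}{6774}\right) + 19003 \cdot \frac{1}{18257} = - \frac{6643}{6774} + \frac{19003}{18257} = \frac{7445071}{123672918} \approx 0.0602$)
$\sqrt{a + \left(\left(-4206 + \left(6708 + 6246\right)\right) + 4095\right)} = \sqrt{\frac{7445071}{123672918} + \left(\left(-4206 + \left(6708 + 6246\right)\right) + 4095\right)} = \sqrt{\frac{7445071}{123672918} + \left(\left(-4206 + 12954\right) + 4095\right)} = \sqrt{\frac{7445071}{123672918} + \left(8748 + 4095\right)} = \sqrt{\frac{7445071}{123672918} + 12843} = \sqrt{\frac{1588338730945}{123672918}} = \frac{\sqrt{196434485628385047510}}{123672918}$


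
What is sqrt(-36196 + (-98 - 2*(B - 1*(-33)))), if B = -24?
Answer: 2*I*sqrt(9078) ≈ 190.56*I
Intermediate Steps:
sqrt(-36196 + (-98 - 2*(B - 1*(-33)))) = sqrt(-36196 + (-98 - 2*(-24 - 1*(-33)))) = sqrt(-36196 + (-98 - 2*(-24 + 33))) = sqrt(-36196 + (-98 - 2*9)) = sqrt(-36196 + (-98 - 18)) = sqrt(-36196 - 116) = sqrt(-36312) = 2*I*sqrt(9078)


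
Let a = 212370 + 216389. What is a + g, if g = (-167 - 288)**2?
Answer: 635784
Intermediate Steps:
g = 207025 (g = (-455)**2 = 207025)
a = 428759
a + g = 428759 + 207025 = 635784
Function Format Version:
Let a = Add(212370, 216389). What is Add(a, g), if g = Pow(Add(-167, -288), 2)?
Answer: 635784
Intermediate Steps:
g = 207025 (g = Pow(-455, 2) = 207025)
a = 428759
Add(a, g) = Add(428759, 207025) = 635784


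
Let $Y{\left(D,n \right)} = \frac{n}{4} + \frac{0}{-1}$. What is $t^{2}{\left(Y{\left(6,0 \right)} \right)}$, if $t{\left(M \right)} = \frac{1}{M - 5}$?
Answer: $\frac{1}{25} \approx 0.04$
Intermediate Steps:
$Y{\left(D,n \right)} = \frac{n}{4}$ ($Y{\left(D,n \right)} = n \frac{1}{4} + 0 \left(-1\right) = \frac{n}{4} + 0 = \frac{n}{4}$)
$t{\left(M \right)} = \frac{1}{-5 + M}$
$t^{2}{\left(Y{\left(6,0 \right)} \right)} = \left(\frac{1}{-5 + \frac{1}{4} \cdot 0}\right)^{2} = \left(\frac{1}{-5 + 0}\right)^{2} = \left(\frac{1}{-5}\right)^{2} = \left(- \frac{1}{5}\right)^{2} = \frac{1}{25}$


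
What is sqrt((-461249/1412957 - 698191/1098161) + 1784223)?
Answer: sqrt(4295748253445168278990770071715)/1551654272077 ≈ 1335.7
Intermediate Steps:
sqrt((-461249/1412957 - 698191/1098161) + 1784223) = sqrt(-1493039523876/1551654272077 + 1784223) = sqrt(2768495747248517295/1551654272077) = sqrt(4295748253445168278990770071715)/1551654272077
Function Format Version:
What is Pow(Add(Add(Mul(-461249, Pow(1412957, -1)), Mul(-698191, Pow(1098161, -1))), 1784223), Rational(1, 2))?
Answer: Mul(Rational(1, 1551654272077), Pow(4295748253445168278990770071715, Rational(1, 2))) ≈ 1335.7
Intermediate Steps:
Pow(Add(Add(Mul(-461249, Pow(1412957, -1)), Mul(-698191, Pow(1098161, -1))), 1784223), Rational(1, 2)) = Pow(Add(Add(Mul(-461249, Rational(1, 1412957)), Mul(-698191, Rational(1, 1098161))), 1784223), Rational(1, 2)) = Pow(Add(Add(Rational(-461249, 1412957), Rational(-698191, 1098161)), 1784223), Rational(1, 2)) = Pow(Add(Rational(-1493039523876, 1551654272077), 1784223), Rational(1, 2)) = Pow(Rational(2768495747248517295, 1551654272077), Rational(1, 2)) = Mul(Rational(1, 1551654272077), Pow(4295748253445168278990770071715, Rational(1, 2)))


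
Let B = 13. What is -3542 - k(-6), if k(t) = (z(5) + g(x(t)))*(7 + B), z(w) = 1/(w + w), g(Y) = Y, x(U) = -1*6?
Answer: -3424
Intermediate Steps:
x(U) = -6
z(w) = 1/(2*w)
k(t) = -118 (k(t) = ((½)/5 - 6)*(7 + 13) = ((½)*(⅕) - 6)*20 = (⅒ - 6)*20 = -59/10*20 = -118)
-3542 - k(-6) = -3542 - 1*(-118) = -3542 + 118 = -3424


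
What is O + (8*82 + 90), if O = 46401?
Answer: 47147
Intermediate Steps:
O + (8*82 + 90) = 46401 + (8*82 + 90) = 46401 + (656 + 90) = 46401 + 746 = 47147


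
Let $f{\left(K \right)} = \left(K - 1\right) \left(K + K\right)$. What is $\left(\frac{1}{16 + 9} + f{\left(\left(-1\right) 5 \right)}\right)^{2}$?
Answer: $\frac{2253001}{625} \approx 3604.8$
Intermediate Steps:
$f{\left(K \right)} = 2 K \left(-1 + K\right)$ ($f{\left(K \right)} = \left(-1 + K\right) 2 K = 2 K \left(-1 + K\right)$)
$\left(\frac{1}{16 + 9} + f{\left(\left(-1\right) 5 \right)}\right)^{2} = \left(\frac{1}{16 + 9} + 2 \left(\left(-1\right) 5\right) \left(-1 - 5\right)\right)^{2} = \left(\frac{1}{25} + 2 \left(-5\right) \left(-1 - 5\right)\right)^{2} = \left(\frac{1}{25} + 2 \left(-5\right) \left(-6\right)\right)^{2} = \left(\frac{1}{25} + 60\right)^{2} = \left(\frac{1501}{25}\right)^{2} = \frac{2253001}{625}$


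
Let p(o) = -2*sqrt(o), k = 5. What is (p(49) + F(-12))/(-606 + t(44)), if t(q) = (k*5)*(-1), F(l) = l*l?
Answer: -130/631 ≈ -0.20602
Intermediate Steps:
F(l) = l**2
t(q) = -25 (t(q) = (5*5)*(-1) = 25*(-1) = -25)
(p(49) + F(-12))/(-606 + t(44)) = (-2*sqrt(49) + (-12)**2)/(-606 - 25) = (-2*7 + 144)/(-631) = (-14 + 144)*(-1/631) = 130*(-1/631) = -130/631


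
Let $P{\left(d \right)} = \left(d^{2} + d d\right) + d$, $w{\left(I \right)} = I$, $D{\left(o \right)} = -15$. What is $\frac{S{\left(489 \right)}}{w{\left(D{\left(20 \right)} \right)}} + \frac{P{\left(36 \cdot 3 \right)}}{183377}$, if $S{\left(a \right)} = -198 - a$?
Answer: $\frac{42110513}{916885} \approx 45.928$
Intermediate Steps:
$P{\left(d \right)} = d + 2 d^{2}$ ($P{\left(d \right)} = \left(d^{2} + d^{2}\right) + d = 2 d^{2} + d = d + 2 d^{2}$)
$\frac{S{\left(489 \right)}}{w{\left(D{\left(20 \right)} \right)}} + \frac{P{\left(36 \cdot 3 \right)}}{183377} = \frac{-198 - 489}{-15} + \frac{36 \cdot 3 \left(1 + 2 \cdot 36 \cdot 3\right)}{183377} = \left(-198 - 489\right) \left(- \frac{1}{15}\right) + 108 \left(1 + 2 \cdot 108\right) \frac{1}{183377} = \left(-687\right) \left(- \frac{1}{15}\right) + 108 \left(1 + 216\right) \frac{1}{183377} = \frac{229}{5} + 108 \cdot 217 \cdot \frac{1}{183377} = \frac{229}{5} + 23436 \cdot \frac{1}{183377} = \frac{229}{5} + \frac{23436}{183377} = \frac{42110513}{916885}$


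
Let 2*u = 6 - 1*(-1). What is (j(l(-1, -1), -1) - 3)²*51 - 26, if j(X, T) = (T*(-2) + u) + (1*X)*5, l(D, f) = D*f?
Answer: 11371/4 ≈ 2842.8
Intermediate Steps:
u = 7/2 (u = (6 - 1*(-1))/2 = (6 + 1)/2 = (½)*7 = 7/2 ≈ 3.5000)
j(X, T) = 7/2 - 2*T + 5*X (j(X, T) = (T*(-2) + 7/2) + (1*X)*5 = (-2*T + 7/2) + X*5 = (7/2 - 2*T) + 5*X = 7/2 - 2*T + 5*X)
(j(l(-1, -1), -1) - 3)²*51 - 26 = ((7/2 - 2*(-1) + 5*(-1*(-1))) - 3)²*51 - 26 = ((7/2 + 2 + 5*1) - 3)²*51 - 26 = ((7/2 + 2 + 5) - 3)²*51 - 26 = (21/2 - 3)²*51 - 26 = (15/2)²*51 - 26 = (225/4)*51 - 26 = 11475/4 - 26 = 11371/4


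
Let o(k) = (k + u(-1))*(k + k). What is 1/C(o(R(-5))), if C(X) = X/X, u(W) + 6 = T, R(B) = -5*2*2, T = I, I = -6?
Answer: 1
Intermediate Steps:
T = -6
R(B) = -20 (R(B) = -10*2 = -20)
u(W) = -12 (u(W) = -6 - 6 = -12)
o(k) = 2*k*(-12 + k) (o(k) = (k - 12)*(k + k) = (-12 + k)*(2*k) = 2*k*(-12 + k))
C(X) = 1
1/C(o(R(-5))) = 1/1 = 1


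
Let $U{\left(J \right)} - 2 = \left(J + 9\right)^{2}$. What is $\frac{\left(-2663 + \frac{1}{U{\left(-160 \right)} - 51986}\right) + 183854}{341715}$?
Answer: $\frac{5287696952}{9972268845} \approx 0.53024$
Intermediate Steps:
$U{\left(J \right)} = 2 + \left(9 + J\right)^{2}$ ($U{\left(J \right)} = 2 + \left(J + 9\right)^{2} = 2 + \left(9 + J\right)^{2}$)
$\frac{\left(-2663 + \frac{1}{U{\left(-160 \right)} - 51986}\right) + 183854}{341715} = \frac{\left(-2663 + \frac{1}{\left(2 + \left(9 - 160\right)^{2}\right) - 51986}\right) + 183854}{341715} = \left(\left(-2663 + \frac{1}{\left(2 + \left(-151\right)^{2}\right) - 51986}\right) + 183854\right) \frac{1}{341715} = \left(\left(-2663 + \frac{1}{\left(2 + 22801\right) - 51986}\right) + 183854\right) \frac{1}{341715} = \left(\left(-2663 + \frac{1}{22803 - 51986}\right) + 183854\right) \frac{1}{341715} = \left(\left(-2663 + \frac{1}{-29183}\right) + 183854\right) \frac{1}{341715} = \left(\left(-2663 - \frac{1}{29183}\right) + 183854\right) \frac{1}{341715} = \left(- \frac{77714330}{29183} + 183854\right) \frac{1}{341715} = \frac{5287696952}{29183} \cdot \frac{1}{341715} = \frac{5287696952}{9972268845}$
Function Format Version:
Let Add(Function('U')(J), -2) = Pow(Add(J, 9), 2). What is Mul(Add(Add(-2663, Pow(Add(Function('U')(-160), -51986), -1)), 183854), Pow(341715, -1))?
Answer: Rational(5287696952, 9972268845) ≈ 0.53024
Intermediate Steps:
Function('U')(J) = Add(2, Pow(Add(9, J), 2)) (Function('U')(J) = Add(2, Pow(Add(J, 9), 2)) = Add(2, Pow(Add(9, J), 2)))
Mul(Add(Add(-2663, Pow(Add(Function('U')(-160), -51986), -1)), 183854), Pow(341715, -1)) = Mul(Add(Add(-2663, Pow(Add(Add(2, Pow(Add(9, -160), 2)), -51986), -1)), 183854), Pow(341715, -1)) = Mul(Add(Add(-2663, Pow(Add(Add(2, Pow(-151, 2)), -51986), -1)), 183854), Rational(1, 341715)) = Mul(Add(Add(-2663, Pow(Add(Add(2, 22801), -51986), -1)), 183854), Rational(1, 341715)) = Mul(Add(Add(-2663, Pow(Add(22803, -51986), -1)), 183854), Rational(1, 341715)) = Mul(Add(Add(-2663, Pow(-29183, -1)), 183854), Rational(1, 341715)) = Mul(Add(Add(-2663, Rational(-1, 29183)), 183854), Rational(1, 341715)) = Mul(Add(Rational(-77714330, 29183), 183854), Rational(1, 341715)) = Mul(Rational(5287696952, 29183), Rational(1, 341715)) = Rational(5287696952, 9972268845)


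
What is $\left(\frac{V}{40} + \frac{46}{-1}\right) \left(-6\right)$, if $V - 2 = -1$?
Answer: $\frac{5517}{20} \approx 275.85$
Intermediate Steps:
$V = 1$ ($V = 2 - 1 = 1$)
$\left(\frac{V}{40} + \frac{46}{-1}\right) \left(-6\right) = \left(1 \cdot \frac{1}{40} + \frac{46}{-1}\right) \left(-6\right) = \left(1 \cdot \frac{1}{40} + 46 \left(-1\right)\right) \left(-6\right) = \left(\frac{1}{40} - 46\right) \left(-6\right) = \left(- \frac{1839}{40}\right) \left(-6\right) = \frac{5517}{20}$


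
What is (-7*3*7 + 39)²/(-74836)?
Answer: -2916/18709 ≈ -0.15586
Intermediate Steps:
(-7*3*7 + 39)²/(-74836) = (-21*7 + 39)²*(-1/74836) = (-147 + 39)²*(-1/74836) = (-108)²*(-1/74836) = 11664*(-1/74836) = -2916/18709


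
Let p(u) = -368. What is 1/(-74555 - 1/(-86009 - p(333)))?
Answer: -85641/6384964754 ≈ -1.3413e-5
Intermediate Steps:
1/(-74555 - 1/(-86009 - p(333))) = 1/(-74555 - 1/(-86009 - 1*(-368))) = 1/(-74555 - 1/(-86009 + 368)) = 1/(-74555 - 1/(-85641)) = 1/(-74555 - 1*(-1/85641)) = 1/(-74555 + 1/85641) = 1/(-6384964754/85641) = -85641/6384964754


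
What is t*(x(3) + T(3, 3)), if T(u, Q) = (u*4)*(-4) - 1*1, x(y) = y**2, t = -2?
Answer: 80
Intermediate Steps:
T(u, Q) = -1 - 16*u (T(u, Q) = (4*u)*(-4) - 1 = -16*u - 1 = -1 - 16*u)
t*(x(3) + T(3, 3)) = -2*(3**2 + (-1 - 16*3)) = -2*(9 + (-1 - 48)) = -2*(9 - 49) = -2*(-40) = 80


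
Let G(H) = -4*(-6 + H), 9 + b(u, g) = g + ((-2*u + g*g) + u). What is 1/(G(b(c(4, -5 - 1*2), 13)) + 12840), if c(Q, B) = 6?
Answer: 1/12196 ≈ 8.1994e-5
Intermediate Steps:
b(u, g) = -9 + g + g² - u (b(u, g) = -9 + (g + ((-2*u + g*g) + u)) = -9 + (g + ((-2*u + g²) + u)) = -9 + (g + ((g² - 2*u) + u)) = -9 + (g + (g² - u)) = -9 + (g + g² - u) = -9 + g + g² - u)
G(H) = 24 - 4*H
1/(G(b(c(4, -5 - 1*2), 13)) + 12840) = 1/((24 - 4*(-9 + 13 + 13² - 1*6)) + 12840) = 1/((24 - 4*(-9 + 13 + 169 - 6)) + 12840) = 1/((24 - 4*167) + 12840) = 1/((24 - 668) + 12840) = 1/(-644 + 12840) = 1/12196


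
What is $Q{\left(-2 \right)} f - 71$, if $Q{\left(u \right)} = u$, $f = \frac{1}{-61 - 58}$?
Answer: $- \frac{8447}{119} \approx -70.983$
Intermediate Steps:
$f = - \frac{1}{119}$ ($f = \frac{1}{-119} = - \frac{1}{119} \approx -0.0084034$)
$Q{\left(-2 \right)} f - 71 = \left(-2\right) \left(- \frac{1}{119}\right) - 71 = \frac{2}{119} - 71 = - \frac{8447}{119}$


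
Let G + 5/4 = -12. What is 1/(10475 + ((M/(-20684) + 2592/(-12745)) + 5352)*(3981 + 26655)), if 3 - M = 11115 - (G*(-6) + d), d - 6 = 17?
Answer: 131808790/21614588387954171 ≈ 6.0981e-9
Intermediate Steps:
G = -53/4 (G = -5/4 - 12 = -53/4 ≈ -13.250)
d = 23 (d = 6 + 17 = 23)
M = -22019/2 (M = 3 - (11115 - (-53/4*(-6) + 23)) = 3 - (11115 - (159/2 + 23)) = 3 - (11115 - 1*205/2) = 3 - (11115 - 205/2) = 3 - 1*22025/2 = 3 - 22025/2 = -22019/2 ≈ -11010.)
1/(10475 + ((M/(-20684) + 2592/(-12745)) + 5352)*(3981 + 26655)) = 1/(10475 + ((-22019/2/(-20684) + 2592/(-12745)) + 5352)*(3981 + 26655)) = 1/(10475 + ((-22019/2*(-1/20684) + 2592*(-1/12745)) + 5352)*30636) = 1/(10475 + ((22019/41368 - 2592/12745) + 5352)*30636) = 1/(10475 + (173406299/527235160 + 5352)*30636) = 1/(10475 + (2821935982619/527235160)*30636) = 1/(10475 + 21613207690878921/131808790) = 1/(21614588387954171/131808790) = 131808790/21614588387954171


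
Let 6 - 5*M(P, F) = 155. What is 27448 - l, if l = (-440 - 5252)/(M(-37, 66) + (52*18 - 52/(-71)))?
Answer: 8839206188/321961 ≈ 27454.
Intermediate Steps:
M(P, F) = -149/5 (M(P, F) = 6/5 - ⅕*155 = 6/5 - 31 = -149/5)
l = -2020660/321961 (l = (-440 - 5252)/(-149/5 + (52*18 - 52/(-71))) = -5692/(-149/5 + (936 - 52*(-1/71))) = -5692/(-149/5 + (936 + 52/71)) = -5692/(-149/5 + 66508/71) = -5692/321961/355 = -5692*355/321961 = -2020660/321961 ≈ -6.2761)
27448 - l = 27448 - 1*(-2020660/321961) = 27448 + 2020660/321961 = 8839206188/321961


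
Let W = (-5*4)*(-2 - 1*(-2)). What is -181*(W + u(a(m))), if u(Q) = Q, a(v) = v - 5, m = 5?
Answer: 0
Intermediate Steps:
a(v) = -5 + v
W = 0 (W = -20*(-2 + 2) = -20*0 = 0)
-181*(W + u(a(m))) = -181*(0 + (-5 + 5)) = -181*(0 + 0) = -181*0 = 0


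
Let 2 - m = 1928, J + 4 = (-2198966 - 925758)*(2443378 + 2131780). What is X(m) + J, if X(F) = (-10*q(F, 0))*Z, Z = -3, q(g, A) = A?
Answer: -14296106006396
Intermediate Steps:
J = -14296106006396 (J = -4 + (-2198966 - 925758)*(2443378 + 2131780) = -4 - 3124724*4575158 = -4 - 14296106006392 = -14296106006396)
m = -1926 (m = 2 - 1*1928 = 2 - 1928 = -1926)
X(F) = 0 (X(F) = -10*0*(-3) = 0*(-3) = 0)
X(m) + J = 0 - 14296106006396 = -14296106006396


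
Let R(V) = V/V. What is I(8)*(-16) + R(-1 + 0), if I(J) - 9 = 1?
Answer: -159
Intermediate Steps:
I(J) = 10 (I(J) = 9 + 1 = 10)
R(V) = 1
I(8)*(-16) + R(-1 + 0) = 10*(-16) + 1 = -160 + 1 = -159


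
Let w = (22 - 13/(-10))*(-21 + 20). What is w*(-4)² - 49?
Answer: -2109/5 ≈ -421.80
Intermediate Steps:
w = -233/10 (w = (22 - 13*(-⅒))*(-1) = (22 + 13/10)*(-1) = (233/10)*(-1) = -233/10 ≈ -23.300)
w*(-4)² - 49 = -233/10*(-4)² - 49 = -233/10*16 - 49 = -1864/5 - 49 = -2109/5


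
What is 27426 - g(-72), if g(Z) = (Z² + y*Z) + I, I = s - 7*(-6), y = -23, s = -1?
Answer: 20545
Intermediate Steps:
I = 41 (I = -1 - 7*(-6) = -1 + 42 = 41)
g(Z) = 41 + Z² - 23*Z (g(Z) = (Z² - 23*Z) + 41 = 41 + Z² - 23*Z)
27426 - g(-72) = 27426 - (41 + (-72)² - 23*(-72)) = 27426 - (41 + 5184 + 1656) = 27426 - 1*6881 = 27426 - 6881 = 20545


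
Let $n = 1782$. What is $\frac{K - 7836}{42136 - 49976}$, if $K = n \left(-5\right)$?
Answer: $\frac{8373}{3920} \approx 2.136$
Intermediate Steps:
$K = -8910$ ($K = 1782 \left(-5\right) = -8910$)
$\frac{K - 7836}{42136 - 49976} = \frac{-8910 - 7836}{42136 - 49976} = - \frac{16746}{-7840} = \left(-16746\right) \left(- \frac{1}{7840}\right) = \frac{8373}{3920}$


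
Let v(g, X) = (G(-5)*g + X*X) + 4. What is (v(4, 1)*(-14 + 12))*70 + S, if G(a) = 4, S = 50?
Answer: -2890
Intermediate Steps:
v(g, X) = 4 + X**2 + 4*g (v(g, X) = (4*g + X*X) + 4 = (4*g + X**2) + 4 = (X**2 + 4*g) + 4 = 4 + X**2 + 4*g)
(v(4, 1)*(-14 + 12))*70 + S = ((4 + 1**2 + 4*4)*(-14 + 12))*70 + 50 = ((4 + 1 + 16)*(-2))*70 + 50 = (21*(-2))*70 + 50 = -42*70 + 50 = -2940 + 50 = -2890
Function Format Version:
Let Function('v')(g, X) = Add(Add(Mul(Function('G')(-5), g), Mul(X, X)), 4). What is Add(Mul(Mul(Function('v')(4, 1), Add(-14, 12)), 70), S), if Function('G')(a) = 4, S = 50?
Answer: -2890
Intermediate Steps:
Function('v')(g, X) = Add(4, Pow(X, 2), Mul(4, g)) (Function('v')(g, X) = Add(Add(Mul(4, g), Mul(X, X)), 4) = Add(Add(Mul(4, g), Pow(X, 2)), 4) = Add(Add(Pow(X, 2), Mul(4, g)), 4) = Add(4, Pow(X, 2), Mul(4, g)))
Add(Mul(Mul(Function('v')(4, 1), Add(-14, 12)), 70), S) = Add(Mul(Mul(Add(4, Pow(1, 2), Mul(4, 4)), Add(-14, 12)), 70), 50) = Add(Mul(Mul(Add(4, 1, 16), -2), 70), 50) = Add(Mul(Mul(21, -2), 70), 50) = Add(Mul(-42, 70), 50) = Add(-2940, 50) = -2890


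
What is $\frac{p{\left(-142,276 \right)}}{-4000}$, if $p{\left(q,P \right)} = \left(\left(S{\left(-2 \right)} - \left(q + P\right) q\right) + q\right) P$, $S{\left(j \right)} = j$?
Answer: $- \frac{325749}{250} \approx -1303.0$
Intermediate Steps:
$p{\left(q,P \right)} = P \left(-2 + q - q \left(P + q\right)\right)$ ($p{\left(q,P \right)} = \left(\left(-2 - \left(q + P\right) q\right) + q\right) P = \left(\left(-2 - \left(P + q\right) q\right) + q\right) P = \left(\left(-2 - q \left(P + q\right)\right) + q\right) P = \left(-2 + q - q \left(P + q\right)\right) P = P \left(-2 + q - q \left(P + q\right)\right)$)
$\frac{p{\left(-142,276 \right)}}{-4000} = \frac{276 \left(-2 - 142 - \left(-142\right)^{2} - 276 \left(-142\right)\right)}{-4000} = 276 \left(-2 - 142 - 20164 + 39192\right) \left(- \frac{1}{4000}\right) = 276 \cdot 18884 \left(- \frac{1}{4000}\right) = 5211984 \left(- \frac{1}{4000}\right) = - \frac{325749}{250}$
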